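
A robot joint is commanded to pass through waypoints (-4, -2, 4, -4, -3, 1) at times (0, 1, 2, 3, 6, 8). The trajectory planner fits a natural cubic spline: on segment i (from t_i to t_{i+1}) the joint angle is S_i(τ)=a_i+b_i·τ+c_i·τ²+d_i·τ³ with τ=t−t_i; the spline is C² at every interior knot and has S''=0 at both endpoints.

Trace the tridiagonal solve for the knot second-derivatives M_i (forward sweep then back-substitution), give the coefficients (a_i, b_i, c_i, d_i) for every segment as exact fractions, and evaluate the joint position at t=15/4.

  seg 0: a=-4 b=-71/615 c=0 d=1301/615
  seg 1: a=-2 b=3832/615 c=1301/205 d=-809/123
  seg 2: a=4 b=-497/615 c=-2744/205 d=3809/615
  seg 3: a=-4 b=-5534/615 c=213/41 d=-1282/1845
  seg 4: a=-3 b=2098/615 c=-217/205 d=217/1230
S(15/4) = -10653/1312

Δ: Δ0=2, Δ1=6, Δ2=-8, Δ3=1/3, Δ4=2
row 1: diag=4, rhs=24; c'=1/4, d'=6
row 2: denom=4−1·1/4=15/4; d'=(-84−1·6)/(15/4)=-24
row 3: denom=8−1·4/15=116/15; d'=(50−1·-24)/(116/15)=555/58
row 4: denom=10−3·45/116=1025/116; d'=(10−3·555/58)/(1025/116)=-434/205
back: M4=-434/205
back: M3=555/58−45/116·-434/205=426/41
back: M2=-24−4/15·426/41=-5488/205
back: M1=6−1/4·-5488/205=2602/205
M: M0=0, M1=2602/205, M2=-5488/205, M3=426/41, M4=-434/205, M5=0
seg 0: a=-4, c=M0/2=0, d=(M1−M0)/(6·1)=1301/615, b=Δ0−h0·(2M0+M1)/6=-71/615
seg 1: a=-2, c=M1/2=1301/205, d=(M2−M1)/(6·1)=-809/123, b=Δ1−h1·(2M1+M2)/6=3832/615
seg 2: a=4, c=M2/2=-2744/205, d=(M3−M2)/(6·1)=3809/615, b=Δ2−h2·(2M2+M3)/6=-497/615
seg 3: a=-4, c=M3/2=213/41, d=(M4−M3)/(6·3)=-1282/1845, b=Δ3−h3·(2M3+M4)/6=-5534/615
seg 4: a=-3, c=M4/2=-217/205, d=(M5−M4)/(6·2)=217/1230, b=Δ4−h4·(2M4+M5)/6=2098/615
t_q=15/4 → seg 3, τ=3/4; S=-4+-5534/615·τ+213/41·τ²+-1282/1845·τ³=-10653/1312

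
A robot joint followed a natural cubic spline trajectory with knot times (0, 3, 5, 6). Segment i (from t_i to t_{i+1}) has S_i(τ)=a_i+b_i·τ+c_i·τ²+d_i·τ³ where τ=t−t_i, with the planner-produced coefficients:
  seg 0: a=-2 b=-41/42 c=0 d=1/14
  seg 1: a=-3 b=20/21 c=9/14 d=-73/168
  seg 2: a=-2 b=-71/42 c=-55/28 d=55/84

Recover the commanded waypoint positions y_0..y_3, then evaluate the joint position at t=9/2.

y_0=-2 y_1=-3 y_2=-2 y_3=-5
S(9/2) = -713/448

y_0 = S_0(0) = a_0 = -2
y_1 = S_1(0) = a_1 = -3
y_2 = S_2(0) = a_2 = -2
y_3 = S_2(1) = -5
t_q=9/2 is in segment 1 (τ=3/2); S_1(τ)=-713/448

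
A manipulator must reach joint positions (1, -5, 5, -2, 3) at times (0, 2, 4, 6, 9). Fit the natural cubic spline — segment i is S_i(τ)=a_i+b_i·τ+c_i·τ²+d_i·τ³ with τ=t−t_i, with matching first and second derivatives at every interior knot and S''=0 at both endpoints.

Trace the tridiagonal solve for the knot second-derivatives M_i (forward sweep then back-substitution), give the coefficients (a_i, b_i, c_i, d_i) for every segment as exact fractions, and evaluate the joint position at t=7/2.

Δ: Δ0=-3, Δ1=5, Δ2=-7/2, Δ3=5/3
row 1: diag=8, rhs=48; c'=1/4, d'=6
row 2: denom=8−2·1/4=15/2; d'=(-51−2·6)/(15/2)=-42/5
row 3: denom=10−2·4/15=142/15; d'=(31−2·-42/5)/(142/15)=717/142
back: M3=717/142
back: M2=-42/5−4/15·717/142=-692/71
back: M1=6−1/4·-692/71=599/71
M: M0=0, M1=599/71, M2=-692/71, M3=717/142, M4=0
seg 0: a=1, c=M0/2=0, d=(M1−M0)/(6·2)=599/852, b=Δ0−h0·(2M0+M1)/6=-1238/213
seg 1: a=-5, c=M1/2=599/142, d=(M2−M1)/(6·2)=-1291/852, b=Δ1−h1·(2M1+M2)/6=559/213
seg 2: a=5, c=M2/2=-346/71, d=(M3−M2)/(6·2)=2101/1704, b=Δ2−h2·(2M2+M3)/6=280/213
seg 3: a=-2, c=M3/2=717/284, d=(M4−M3)/(6·3)=-239/852, b=Δ3−h3·(2M3+M4)/6=-1441/426
t_q=7/2 → seg 1, τ=3/2; S=-5+559/213·τ+599/142·τ²+-1291/852·τ³=7529/2272

  seg 0: a=1 b=-1238/213 c=0 d=599/852
  seg 1: a=-5 b=559/213 c=599/142 d=-1291/852
  seg 2: a=5 b=280/213 c=-346/71 d=2101/1704
  seg 3: a=-2 b=-1441/426 c=717/284 d=-239/852
S(7/2) = 7529/2272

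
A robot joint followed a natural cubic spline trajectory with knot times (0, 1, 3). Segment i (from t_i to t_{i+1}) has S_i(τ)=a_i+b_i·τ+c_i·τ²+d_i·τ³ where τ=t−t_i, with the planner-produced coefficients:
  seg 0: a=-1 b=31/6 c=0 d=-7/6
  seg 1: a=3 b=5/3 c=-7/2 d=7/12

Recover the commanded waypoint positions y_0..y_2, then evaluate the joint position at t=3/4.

y_0 = S_0(0) = a_0 = -1
y_1 = S_1(0) = a_1 = 3
y_2 = S_1(2) = -3
t_q=3/4 is in segment 0 (τ=3/4); S_0(τ)=305/128

y_0=-1 y_1=3 y_2=-3
S(3/4) = 305/128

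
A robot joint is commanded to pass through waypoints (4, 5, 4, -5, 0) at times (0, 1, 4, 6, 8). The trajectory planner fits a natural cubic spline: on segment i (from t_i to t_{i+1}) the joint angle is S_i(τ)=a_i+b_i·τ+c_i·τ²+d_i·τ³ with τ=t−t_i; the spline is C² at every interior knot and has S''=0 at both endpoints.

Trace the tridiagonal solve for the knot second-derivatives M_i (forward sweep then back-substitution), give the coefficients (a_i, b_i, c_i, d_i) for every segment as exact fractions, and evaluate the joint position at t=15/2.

  seg 0: a=4 b=743/804 c=0 d=61/804
  seg 1: a=5 b=463/402 c=61/268 d=-581/2412
  seg 2: a=4 b=-3205/804 c=-130/67 d=2707/3216
  seg 3: a=-5 b=-331/201 c=1667/536 d=-1667/3216
S(15/2) = -19055/8576

Δ: Δ0=1, Δ1=-1/3, Δ2=-9/2, Δ3=5/2
row 1: diag=8, rhs=-8; c'=3/8, d'=-1
row 2: denom=10−3·3/8=71/8; d'=(-25−3·-1)/(71/8)=-176/71
row 3: denom=8−2·16/71=536/71; d'=(42−2·-176/71)/(536/71)=1667/268
back: M3=1667/268
back: M2=-176/71−16/71·1667/268=-260/67
back: M1=-1−3/8·-260/67=61/134
M: M0=0, M1=61/134, M2=-260/67, M3=1667/268, M4=0
seg 0: a=4, c=M0/2=0, d=(M1−M0)/(6·1)=61/804, b=Δ0−h0·(2M0+M1)/6=743/804
seg 1: a=5, c=M1/2=61/268, d=(M2−M1)/(6·3)=-581/2412, b=Δ1−h1·(2M1+M2)/6=463/402
seg 2: a=4, c=M2/2=-130/67, d=(M3−M2)/(6·2)=2707/3216, b=Δ2−h2·(2M2+M3)/6=-3205/804
seg 3: a=-5, c=M3/2=1667/536, d=(M4−M3)/(6·2)=-1667/3216, b=Δ3−h3·(2M3+M4)/6=-331/201
t_q=15/2 → seg 3, τ=3/2; S=-5+-331/201·τ+1667/536·τ²+-1667/3216·τ³=-19055/8576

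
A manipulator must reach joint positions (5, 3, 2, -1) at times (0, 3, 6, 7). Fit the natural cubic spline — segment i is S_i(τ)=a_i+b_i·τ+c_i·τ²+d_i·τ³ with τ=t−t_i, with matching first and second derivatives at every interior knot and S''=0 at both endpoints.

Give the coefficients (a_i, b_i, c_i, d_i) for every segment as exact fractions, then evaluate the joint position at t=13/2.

  seg 0: a=5 b=-30/29 c=0 d=32/783
  seg 1: a=3 b=2/29 c=32/87 d=-131/783
  seg 2: a=2 b=-65/29 c=-33/29 d=11/29
S(13/2) = 149/232

Δ: Δ0=-2/3, Δ1=-1/3, Δ2=-3
row 1: diag=12, rhs=2; c'=1/4, d'=1/6
row 2: denom=8−3·1/4=29/4; d'=(-16−3·1/6)/(29/4)=-66/29
back: M2=-66/29
back: M1=1/6−1/4·-66/29=64/87
M: M0=0, M1=64/87, M2=-66/29, M3=0
seg 0: a=5, c=M0/2=0, d=(M1−M0)/(6·3)=32/783, b=Δ0−h0·(2M0+M1)/6=-30/29
seg 1: a=3, c=M1/2=32/87, d=(M2−M1)/(6·3)=-131/783, b=Δ1−h1·(2M1+M2)/6=2/29
seg 2: a=2, c=M2/2=-33/29, d=(M3−M2)/(6·1)=11/29, b=Δ2−h2·(2M2+M3)/6=-65/29
t_q=13/2 → seg 2, τ=1/2; S=2+-65/29·τ+-33/29·τ²+11/29·τ³=149/232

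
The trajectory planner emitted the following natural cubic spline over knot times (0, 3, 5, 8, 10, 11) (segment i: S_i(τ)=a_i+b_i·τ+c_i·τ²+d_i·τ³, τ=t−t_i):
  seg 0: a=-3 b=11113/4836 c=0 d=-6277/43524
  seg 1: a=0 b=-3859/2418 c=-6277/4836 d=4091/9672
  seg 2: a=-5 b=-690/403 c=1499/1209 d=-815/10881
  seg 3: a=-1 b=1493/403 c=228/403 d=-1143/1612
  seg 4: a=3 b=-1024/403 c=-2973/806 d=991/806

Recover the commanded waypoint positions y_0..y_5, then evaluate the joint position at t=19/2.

y_0=-3 y_1=0 y_2=-5 y_3=-1 y_4=3 y_5=-2
S(19/2) = 44323/12896

y_0 = S_0(0) = a_0 = -3
y_1 = S_1(0) = a_1 = 0
y_2 = S_2(0) = a_2 = -5
y_3 = S_3(0) = a_3 = -1
y_4 = S_4(0) = a_4 = 3
y_5 = S_4(1) = -2
t_q=19/2 is in segment 3 (τ=3/2); S_3(τ)=44323/12896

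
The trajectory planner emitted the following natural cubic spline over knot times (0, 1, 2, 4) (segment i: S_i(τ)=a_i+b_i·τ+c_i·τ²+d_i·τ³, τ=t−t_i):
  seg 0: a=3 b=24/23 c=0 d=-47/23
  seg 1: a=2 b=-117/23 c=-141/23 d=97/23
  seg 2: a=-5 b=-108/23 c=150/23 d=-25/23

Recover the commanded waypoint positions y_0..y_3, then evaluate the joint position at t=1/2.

y_0=3 y_1=2 y_2=-5 y_3=3
S(1/2) = 601/184

y_0 = S_0(0) = a_0 = 3
y_1 = S_1(0) = a_1 = 2
y_2 = S_2(0) = a_2 = -5
y_3 = S_2(2) = 3
t_q=1/2 is in segment 0 (τ=1/2); S_0(τ)=601/184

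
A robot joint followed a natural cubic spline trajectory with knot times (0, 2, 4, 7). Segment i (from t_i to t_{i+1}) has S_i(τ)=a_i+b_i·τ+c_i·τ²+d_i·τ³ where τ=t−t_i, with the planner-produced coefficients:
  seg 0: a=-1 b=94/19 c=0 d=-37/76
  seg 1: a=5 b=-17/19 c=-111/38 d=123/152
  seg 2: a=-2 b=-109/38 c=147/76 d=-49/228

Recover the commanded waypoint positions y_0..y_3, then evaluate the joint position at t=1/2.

y_0=-1 y_1=5 y_2=-2 y_3=1
S(1/2) = 859/608

y_0 = S_0(0) = a_0 = -1
y_1 = S_1(0) = a_1 = 5
y_2 = S_2(0) = a_2 = -2
y_3 = S_2(3) = 1
t_q=1/2 is in segment 0 (τ=1/2); S_0(τ)=859/608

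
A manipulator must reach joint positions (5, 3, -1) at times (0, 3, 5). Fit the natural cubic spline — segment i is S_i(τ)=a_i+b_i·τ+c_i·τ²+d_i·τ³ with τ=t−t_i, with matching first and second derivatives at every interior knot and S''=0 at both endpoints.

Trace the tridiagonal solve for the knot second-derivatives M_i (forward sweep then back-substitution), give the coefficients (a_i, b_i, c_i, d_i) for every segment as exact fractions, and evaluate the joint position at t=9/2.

Δ: Δ0=-2/3, Δ1=-2
row 1: diag=10, rhs=-8; c'=1/5, d'=-4/5
back: M1=-4/5
M: M0=0, M1=-4/5, M2=0
seg 0: a=5, c=M0/2=0, d=(M1−M0)/(6·3)=-2/45, b=Δ0−h0·(2M0+M1)/6=-4/15
seg 1: a=3, c=M1/2=-2/5, d=(M2−M1)/(6·2)=1/15, b=Δ1−h1·(2M1+M2)/6=-22/15
t_q=9/2 → seg 1, τ=3/2; S=3+-22/15·τ+-2/5·τ²+1/15·τ³=1/8

  seg 0: a=5 b=-4/15 c=0 d=-2/45
  seg 1: a=3 b=-22/15 c=-2/5 d=1/15
S(9/2) = 1/8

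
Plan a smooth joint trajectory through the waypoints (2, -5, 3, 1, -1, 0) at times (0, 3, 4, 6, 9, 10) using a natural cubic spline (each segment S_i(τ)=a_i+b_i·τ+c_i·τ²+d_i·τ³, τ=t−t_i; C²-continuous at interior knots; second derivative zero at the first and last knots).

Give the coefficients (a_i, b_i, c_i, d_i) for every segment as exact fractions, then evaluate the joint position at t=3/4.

Δ: Δ0=-7/3, Δ1=8, Δ2=-1, Δ3=-2/3, Δ4=1
row 1: diag=8, rhs=62; c'=1/8, d'=31/4
row 2: denom=6−1·1/8=47/8; d'=(-54−1·31/4)/(47/8)=-494/47
row 3: denom=10−2·16/47=438/47; d'=(2−2·-494/47)/(438/47)=541/219
row 4: denom=8−3·47/146=1027/146; d'=(10−3·541/219)/(1027/146)=378/1027
back: M4=378/1027
back: M3=541/219−47/146·378/1027=7246/3081
back: M2=-494/47−16/47·7246/3081=-34850/3081
back: M1=31/4−1/8·-34850/3081=28234/3081
M: M0=0, M1=28234/3081, M2=-34850/3081, M3=7246/3081, M4=378/1027, M5=0
seg 0: a=2, c=M0/2=0, d=(M1−M0)/(6·3)=14117/27729, b=Δ0−h0·(2M0+M1)/6=-7102/1027
seg 1: a=-5, c=M1/2=14117/3081, d=(M2−M1)/(6·1)=-10514/3081, b=Δ1−h1·(2M1+M2)/6=7015/1027
seg 2: a=3, c=M2/2=-17425/3081, d=(M3−M2)/(6·2)=3508/3081, b=Δ2−h2·(2M2+M3)/6=17737/3081
seg 3: a=1, c=M3/2=3623/3081, d=(M4−M3)/(6·3)=-3056/27729, b=Δ3−h3·(2M3+M4)/6=-253/79
seg 4: a=-1, c=M4/2=189/1027, d=(M5−M4)/(6·1)=-63/1027, b=Δ4−h4·(2M4+M5)/6=901/1027
t_q=3/4 → seg 0, τ=3/4; S=2+-7102/1027·τ+0·τ²+14117/27729·τ³=-195323/65728

  seg 0: a=2 b=-7102/1027 c=0 d=14117/27729
  seg 1: a=-5 b=7015/1027 c=14117/3081 d=-10514/3081
  seg 2: a=3 b=17737/3081 c=-17425/3081 d=3508/3081
  seg 3: a=1 b=-253/79 c=3623/3081 d=-3056/27729
  seg 4: a=-1 b=901/1027 c=189/1027 d=-63/1027
S(3/4) = -195323/65728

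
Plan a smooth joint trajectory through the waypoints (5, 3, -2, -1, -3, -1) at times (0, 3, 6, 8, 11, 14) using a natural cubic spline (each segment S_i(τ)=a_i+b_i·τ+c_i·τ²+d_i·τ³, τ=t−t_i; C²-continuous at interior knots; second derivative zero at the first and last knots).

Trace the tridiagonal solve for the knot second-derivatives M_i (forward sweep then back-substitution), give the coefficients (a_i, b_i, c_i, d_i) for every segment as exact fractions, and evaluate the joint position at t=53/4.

  seg 0: a=5 b=-479/2610 c=0 d=-1261/23490
  seg 1: a=3 b=-2131/1305 c=-1261/2610 d=739/4698
  seg 2: a=-2 b=-743/2610 c=1217/1305 d=-47/174
  seg 3: a=-1 b=533/2610 c=-898/1305 d=623/4698
  seg 4: a=-3 b=-449/1305 c=1319/2610 d=-1319/23490
S(53/4) = -6887/3712

Δ: Δ0=-2/3, Δ1=-5/3, Δ2=1/2, Δ3=-2/3, Δ4=2/3
row 1: diag=12, rhs=-6; c'=1/4, d'=-1/2
row 2: denom=10−3·1/4=37/4; d'=(13−3·-1/2)/(37/4)=58/37
row 3: denom=10−2·8/37=354/37; d'=(-7−2·58/37)/(354/37)=-125/118
row 4: denom=12−3·37/118=1305/118; d'=(8−3·-125/118)/(1305/118)=1319/1305
back: M4=1319/1305
back: M3=-125/118−37/118·1319/1305=-1796/1305
back: M2=58/37−8/37·-1796/1305=2434/1305
back: M1=-1/2−1/4·2434/1305=-1261/1305
M: M0=0, M1=-1261/1305, M2=2434/1305, M3=-1796/1305, M4=1319/1305, M5=0
seg 0: a=5, c=M0/2=0, d=(M1−M0)/(6·3)=-1261/23490, b=Δ0−h0·(2M0+M1)/6=-479/2610
seg 1: a=3, c=M1/2=-1261/2610, d=(M2−M1)/(6·3)=739/4698, b=Δ1−h1·(2M1+M2)/6=-2131/1305
seg 2: a=-2, c=M2/2=1217/1305, d=(M3−M2)/(6·2)=-47/174, b=Δ2−h2·(2M2+M3)/6=-743/2610
seg 3: a=-1, c=M3/2=-898/1305, d=(M4−M3)/(6·3)=623/4698, b=Δ3−h3·(2M3+M4)/6=533/2610
seg 4: a=-3, c=M4/2=1319/2610, d=(M5−M4)/(6·3)=-1319/23490, b=Δ4−h4·(2M4+M5)/6=-449/1305
t_q=53/4 → seg 4, τ=9/4; S=-3+-449/1305·τ+1319/2610·τ²+-1319/23490·τ³=-6887/3712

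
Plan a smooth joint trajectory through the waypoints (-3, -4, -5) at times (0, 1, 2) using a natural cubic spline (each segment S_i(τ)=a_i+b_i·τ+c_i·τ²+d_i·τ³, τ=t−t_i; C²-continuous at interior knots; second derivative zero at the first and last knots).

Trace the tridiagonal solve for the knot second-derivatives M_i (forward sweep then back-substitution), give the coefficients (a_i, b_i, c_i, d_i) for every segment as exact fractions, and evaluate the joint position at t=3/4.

Δ: Δ0=-1, Δ1=-1
row 1: diag=4, rhs=0; c'=1/4, d'=0
back: M1=0
M: M0=0, M1=0, M2=0
seg 0: a=-3, c=M0/2=0, d=(M1−M0)/(6·1)=0, b=Δ0−h0·(2M0+M1)/6=-1
seg 1: a=-4, c=M1/2=0, d=(M2−M1)/(6·1)=0, b=Δ1−h1·(2M1+M2)/6=-1
t_q=3/4 → seg 0, τ=3/4; S=-3+-1·τ+0·τ²+0·τ³=-15/4

  seg 0: a=-3 b=-1 c=0 d=0
  seg 1: a=-4 b=-1 c=0 d=0
S(3/4) = -15/4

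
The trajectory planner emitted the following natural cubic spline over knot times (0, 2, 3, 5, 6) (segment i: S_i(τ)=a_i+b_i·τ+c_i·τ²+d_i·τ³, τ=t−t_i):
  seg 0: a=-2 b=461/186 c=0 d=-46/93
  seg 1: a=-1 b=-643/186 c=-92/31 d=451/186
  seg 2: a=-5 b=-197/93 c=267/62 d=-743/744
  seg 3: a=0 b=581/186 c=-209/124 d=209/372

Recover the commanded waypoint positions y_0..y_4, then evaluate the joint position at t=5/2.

y_0 = S_0(0) = a_0 = -2
y_1 = S_1(0) = a_1 = -1
y_2 = S_2(0) = a_2 = -5
y_3 = S_3(0) = a_3 = 0
y_4 = S_3(1) = 2
t_q=5/2 is in segment 1 (τ=1/2); S_1(τ)=-1571/496

y_0=-2 y_1=-1 y_2=-5 y_3=0 y_4=2
S(5/2) = -1571/496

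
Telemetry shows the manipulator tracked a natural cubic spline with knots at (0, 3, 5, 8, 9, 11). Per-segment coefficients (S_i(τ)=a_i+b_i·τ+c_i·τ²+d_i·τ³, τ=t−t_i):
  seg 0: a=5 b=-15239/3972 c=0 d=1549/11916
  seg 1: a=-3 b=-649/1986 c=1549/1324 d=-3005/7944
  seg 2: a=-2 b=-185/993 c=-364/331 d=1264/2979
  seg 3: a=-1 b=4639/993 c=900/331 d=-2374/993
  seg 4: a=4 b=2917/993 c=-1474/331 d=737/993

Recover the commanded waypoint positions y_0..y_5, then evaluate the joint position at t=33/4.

y_0=5 y_1=-3 y_2=-2 y_3=-1 y_4=4 y_5=-2
S(33/4) = 3183/10592

y_0 = S_0(0) = a_0 = 5
y_1 = S_1(0) = a_1 = -3
y_2 = S_2(0) = a_2 = -2
y_3 = S_3(0) = a_3 = -1
y_4 = S_4(0) = a_4 = 4
y_5 = S_4(2) = -2
t_q=33/4 is in segment 3 (τ=1/4); S_3(τ)=3183/10592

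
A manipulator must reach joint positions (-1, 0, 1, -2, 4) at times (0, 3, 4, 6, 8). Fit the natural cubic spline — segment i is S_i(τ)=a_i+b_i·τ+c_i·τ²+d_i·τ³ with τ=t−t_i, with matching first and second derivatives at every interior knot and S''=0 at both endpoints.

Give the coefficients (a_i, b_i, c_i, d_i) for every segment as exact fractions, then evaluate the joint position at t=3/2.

Δ: Δ0=1/3, Δ1=1, Δ2=-3/2, Δ3=3
row 1: diag=8, rhs=4; c'=1/8, d'=1/2
row 2: denom=6−1·1/8=47/8; d'=(-15−1·1/2)/(47/8)=-124/47
row 3: denom=8−2·16/47=344/47; d'=(27−2·-124/47)/(344/47)=1517/344
back: M3=1517/344
back: M2=-124/47−16/47·1517/344=-178/43
back: M1=1/2−1/8·-178/43=175/172
M: M0=0, M1=175/172, M2=-178/43, M3=1517/344, M4=0
seg 0: a=-1, c=M0/2=0, d=(M1−M0)/(6·3)=175/3096, b=Δ0−h0·(2M0+M1)/6=-181/1032
seg 1: a=0, c=M1/2=175/344, d=(M2−M1)/(6·1)=-887/1032, b=Δ1−h1·(2M1+M2)/6=697/516
seg 2: a=1, c=M2/2=-89/43, d=(M3−M2)/(6·2)=2941/4128, b=Δ2−h2·(2M2+M3)/6=-217/1032
seg 3: a=-2, c=M3/2=1517/688, d=(M4−M3)/(6·2)=-1517/4128, b=Δ3−h3·(2M3+M4)/6=31/516
t_q=3/2 → seg 0, τ=3/2; S=-1+-181/1032·τ+0·τ²+175/3096·τ³=-2951/2752

  seg 0: a=-1 b=-181/1032 c=0 d=175/3096
  seg 1: a=0 b=697/516 c=175/344 d=-887/1032
  seg 2: a=1 b=-217/1032 c=-89/43 d=2941/4128
  seg 3: a=-2 b=31/516 c=1517/688 d=-1517/4128
S(3/2) = -2951/2752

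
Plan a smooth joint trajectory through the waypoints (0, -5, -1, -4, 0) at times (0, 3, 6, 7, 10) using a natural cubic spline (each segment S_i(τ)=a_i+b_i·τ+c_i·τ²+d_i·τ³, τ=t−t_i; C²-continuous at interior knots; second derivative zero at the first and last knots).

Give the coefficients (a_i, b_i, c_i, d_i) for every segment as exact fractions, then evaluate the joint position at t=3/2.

Δ: Δ0=-5/3, Δ1=4/3, Δ2=-3, Δ3=4/3
row 1: diag=12, rhs=18; c'=1/4, d'=3/2
row 2: denom=8−3·1/4=29/4; d'=(-26−3·3/2)/(29/4)=-122/29
row 3: denom=8−1·4/29=228/29; d'=(26−1·-122/29)/(228/29)=73/19
back: M3=73/19
back: M2=-122/29−4/29·73/19=-90/19
back: M1=3/2−1/4·-90/19=51/19
M: M0=0, M1=51/19, M2=-90/19, M3=73/19, M4=0
seg 0: a=0, c=M0/2=0, d=(M1−M0)/(6·3)=17/114, b=Δ0−h0·(2M0+M1)/6=-343/114
seg 1: a=-5, c=M1/2=51/38, d=(M2−M1)/(6·3)=-47/114, b=Δ1−h1·(2M1+M2)/6=58/57
seg 2: a=-1, c=M2/2=-45/19, d=(M3−M2)/(6·1)=163/114, b=Δ2−h2·(2M2+M3)/6=-235/114
seg 3: a=-4, c=M3/2=73/38, d=(M4−M3)/(6·3)=-73/342, b=Δ3−h3·(2M3+M4)/6=-143/57
t_q=3/2 → seg 0, τ=3/2; S=0+-343/114·τ+0·τ²+17/114·τ³=-1219/304

  seg 0: a=0 b=-343/114 c=0 d=17/114
  seg 1: a=-5 b=58/57 c=51/38 d=-47/114
  seg 2: a=-1 b=-235/114 c=-45/19 d=163/114
  seg 3: a=-4 b=-143/57 c=73/38 d=-73/342
S(3/2) = -1219/304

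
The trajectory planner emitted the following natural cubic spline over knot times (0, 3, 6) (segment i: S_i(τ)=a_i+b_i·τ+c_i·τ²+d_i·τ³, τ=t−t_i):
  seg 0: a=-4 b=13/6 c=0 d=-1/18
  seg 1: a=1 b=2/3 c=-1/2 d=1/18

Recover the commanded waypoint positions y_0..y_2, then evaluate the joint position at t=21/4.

y_0 = S_0(0) = a_0 = -4
y_1 = S_1(0) = a_1 = 1
y_2 = S_1(3) = 0
t_q=21/4 is in segment 1 (τ=9/4); S_1(τ)=77/128

y_0=-4 y_1=1 y_2=0
S(21/4) = 77/128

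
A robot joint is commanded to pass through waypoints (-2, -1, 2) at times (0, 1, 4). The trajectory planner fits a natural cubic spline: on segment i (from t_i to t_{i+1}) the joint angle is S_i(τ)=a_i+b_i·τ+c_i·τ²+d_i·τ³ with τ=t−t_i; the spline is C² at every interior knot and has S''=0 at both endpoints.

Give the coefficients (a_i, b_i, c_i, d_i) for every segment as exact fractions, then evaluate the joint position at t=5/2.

Δ: Δ0=1, Δ1=1
row 1: diag=8, rhs=0; c'=3/8, d'=0
back: M1=0
M: M0=0, M1=0, M2=0
seg 0: a=-2, c=M0/2=0, d=(M1−M0)/(6·1)=0, b=Δ0−h0·(2M0+M1)/6=1
seg 1: a=-1, c=M1/2=0, d=(M2−M1)/(6·3)=0, b=Δ1−h1·(2M1+M2)/6=1
t_q=5/2 → seg 1, τ=3/2; S=-1+1·τ+0·τ²+0·τ³=1/2

  seg 0: a=-2 b=1 c=0 d=0
  seg 1: a=-1 b=1 c=0 d=0
S(5/2) = 1/2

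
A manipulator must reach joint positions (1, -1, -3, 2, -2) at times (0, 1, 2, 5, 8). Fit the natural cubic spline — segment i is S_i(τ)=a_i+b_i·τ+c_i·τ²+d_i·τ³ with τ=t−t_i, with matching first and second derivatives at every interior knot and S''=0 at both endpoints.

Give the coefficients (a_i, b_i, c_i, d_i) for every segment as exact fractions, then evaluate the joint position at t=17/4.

Δ: Δ0=-2, Δ1=-2, Δ2=5/3, Δ3=-4/3
row 1: diag=4, rhs=0; c'=1/4, d'=0
row 2: denom=8−1·1/4=31/4; d'=(22−1·0)/(31/4)=88/31
row 3: denom=12−3·12/31=336/31; d'=(-18−3·88/31)/(336/31)=-137/56
back: M3=-137/56
back: M2=88/31−12/31·-137/56=53/14
back: M1=0−1/4·53/14=-53/56
M: M0=0, M1=-53/56, M2=53/14, M3=-137/56, M4=0
seg 0: a=1, c=M0/2=0, d=(M1−M0)/(6·1)=-53/336, b=Δ0−h0·(2M0+M1)/6=-619/336
seg 1: a=-1, c=M1/2=-53/112, d=(M2−M1)/(6·1)=265/336, b=Δ1−h1·(2M1+M2)/6=-389/168
seg 2: a=-3, c=M2/2=53/28, d=(M3−M2)/(6·3)=-349/1008, b=Δ2−h2·(2M2+M3)/6=-43/48
seg 3: a=2, c=M3/2=-137/112, d=(M4−M3)/(6·3)=137/1008, b=Δ3−h3·(2M3+M4)/6=187/168
t_q=17/4 → seg 2, τ=9/4; S=-3+-43/48·τ+53/28·τ²+-349/1008·τ³=4467/7168

  seg 0: a=1 b=-619/336 c=0 d=-53/336
  seg 1: a=-1 b=-389/168 c=-53/112 d=265/336
  seg 2: a=-3 b=-43/48 c=53/28 d=-349/1008
  seg 3: a=2 b=187/168 c=-137/112 d=137/1008
S(17/4) = 4467/7168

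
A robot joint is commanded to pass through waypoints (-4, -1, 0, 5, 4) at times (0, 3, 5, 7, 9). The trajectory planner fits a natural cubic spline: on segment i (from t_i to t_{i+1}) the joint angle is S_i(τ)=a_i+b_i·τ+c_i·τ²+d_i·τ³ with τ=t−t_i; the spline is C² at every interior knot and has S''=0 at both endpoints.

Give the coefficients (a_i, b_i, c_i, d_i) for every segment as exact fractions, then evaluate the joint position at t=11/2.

Δ: Δ0=1, Δ1=1/2, Δ2=5/2, Δ3=-1/2
row 1: diag=10, rhs=-3; c'=1/5, d'=-3/10
row 2: denom=8−2·1/5=38/5; d'=(12−2·-3/10)/(38/5)=63/38
row 3: denom=8−2·5/19=142/19; d'=(-18−2·63/38)/(142/19)=-405/142
back: M3=-405/142
back: M2=63/38−5/19·-405/142=171/71
back: M1=-3/10−1/5·171/71=-111/142
M: M0=0, M1=-111/142, M2=171/71, M3=-405/142, M4=0
seg 0: a=-4, c=M0/2=0, d=(M1−M0)/(6·3)=-37/852, b=Δ0−h0·(2M0+M1)/6=395/284
seg 1: a=-1, c=M1/2=-111/284, d=(M2−M1)/(6·2)=151/568, b=Δ1−h1·(2M1+M2)/6=31/142
seg 2: a=0, c=M2/2=171/142, d=(M3−M2)/(6·2)=-249/568, b=Δ2−h2·(2M2+M3)/6=131/71
seg 3: a=5, c=M3/2=-405/284, d=(M4−M3)/(6·2)=135/568, b=Δ3−h3·(2M3+M4)/6=199/142
t_q=11/2 → seg 2, τ=1/2; S=0+131/71·τ+171/142·τ²+-249/568·τ³=5311/4544

  seg 0: a=-4 b=395/284 c=0 d=-37/852
  seg 1: a=-1 b=31/142 c=-111/284 d=151/568
  seg 2: a=0 b=131/71 c=171/142 d=-249/568
  seg 3: a=5 b=199/142 c=-405/284 d=135/568
S(11/2) = 5311/4544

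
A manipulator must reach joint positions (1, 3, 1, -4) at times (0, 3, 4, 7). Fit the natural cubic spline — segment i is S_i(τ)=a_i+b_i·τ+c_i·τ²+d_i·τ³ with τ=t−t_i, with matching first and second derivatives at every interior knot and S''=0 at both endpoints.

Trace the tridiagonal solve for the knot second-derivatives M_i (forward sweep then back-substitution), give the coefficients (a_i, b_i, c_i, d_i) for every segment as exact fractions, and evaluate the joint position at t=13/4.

Δ: Δ0=2/3, Δ1=-2, Δ2=-5/3
row 1: diag=8, rhs=-16; c'=1/8, d'=-2
row 2: denom=8−1·1/8=63/8; d'=(2−1·-2)/(63/8)=32/63
back: M2=32/63
back: M1=-2−1/8·32/63=-130/63
M: M0=0, M1=-130/63, M2=32/63, M3=0
seg 0: a=1, c=M0/2=0, d=(M1−M0)/(6·3)=-65/567, b=Δ0−h0·(2M0+M1)/6=107/63
seg 1: a=3, c=M1/2=-65/63, d=(M2−M1)/(6·1)=3/7, b=Δ1−h1·(2M1+M2)/6=-88/63
seg 2: a=1, c=M2/2=16/63, d=(M3−M2)/(6·3)=-16/567, b=Δ2−h2·(2M2+M3)/6=-137/63
t_q=13/4 → seg 1, τ=1/4; S=3+-88/63·τ+-65/63·τ²+3/7·τ³=3485/1344

  seg 0: a=1 b=107/63 c=0 d=-65/567
  seg 1: a=3 b=-88/63 c=-65/63 d=3/7
  seg 2: a=1 b=-137/63 c=16/63 d=-16/567
S(13/4) = 3485/1344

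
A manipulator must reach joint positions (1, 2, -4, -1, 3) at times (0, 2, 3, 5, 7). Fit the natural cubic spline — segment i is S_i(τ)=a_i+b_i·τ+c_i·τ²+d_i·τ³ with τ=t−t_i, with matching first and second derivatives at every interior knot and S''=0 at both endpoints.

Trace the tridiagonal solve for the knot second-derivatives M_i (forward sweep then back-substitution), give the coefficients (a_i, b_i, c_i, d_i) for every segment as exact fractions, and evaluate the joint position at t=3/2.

Δ: Δ0=1/2, Δ1=-6, Δ2=3/2, Δ3=2
row 1: diag=6, rhs=-39; c'=1/6, d'=-13/2
row 2: denom=6−1·1/6=35/6; d'=(45−1·-13/2)/(35/6)=309/35
row 3: denom=8−2·12/35=256/35; d'=(3−2·309/35)/(256/35)=-513/256
back: M3=-513/256
back: M2=309/35−12/35·-513/256=609/64
back: M1=-13/2−1/6·609/64=-1035/128
M: M0=0, M1=-1035/128, M2=609/64, M3=-513/256, M4=0
seg 0: a=1, c=M0/2=0, d=(M1−M0)/(6·2)=-345/512, b=Δ0−h0·(2M0+M1)/6=409/128
seg 1: a=2, c=M1/2=-1035/256, d=(M2−M1)/(6·1)=751/256, b=Δ1−h1·(2M1+M2)/6=-313/64
seg 2: a=-4, c=M2/2=609/128, d=(M3−M2)/(6·2)=-983/1024, b=Δ2−h2·(2M2+M3)/6=-1069/256
seg 3: a=-1, c=M3/2=-513/512, d=(M4−M3)/(6·2)=171/1024, b=Δ3−h3·(2M3+M4)/6=427/128
t_q=3/2 → seg 0, τ=3/2; S=1+409/128·τ+0·τ²+-345/512·τ³=14413/4096

  seg 0: a=1 b=409/128 c=0 d=-345/512
  seg 1: a=2 b=-313/64 c=-1035/256 d=751/256
  seg 2: a=-4 b=-1069/256 c=609/128 d=-983/1024
  seg 3: a=-1 b=427/128 c=-513/512 d=171/1024
S(3/2) = 14413/4096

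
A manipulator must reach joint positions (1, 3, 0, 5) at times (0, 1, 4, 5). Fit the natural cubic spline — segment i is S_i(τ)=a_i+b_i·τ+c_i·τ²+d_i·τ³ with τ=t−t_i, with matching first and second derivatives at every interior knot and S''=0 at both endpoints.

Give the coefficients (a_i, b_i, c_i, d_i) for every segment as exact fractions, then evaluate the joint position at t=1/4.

  seg 0: a=1 b=152/55 c=0 d=-42/55
  seg 1: a=3 b=26/55 c=-126/55 d=3/5
  seg 2: a=0 b=161/55 c=171/55 d=-57/55
S(1/4) = 591/352

Δ: Δ0=2, Δ1=-1, Δ2=5
row 1: diag=8, rhs=-18; c'=3/8, d'=-9/4
row 2: denom=8−3·3/8=55/8; d'=(36−3·-9/4)/(55/8)=342/55
back: M2=342/55
back: M1=-9/4−3/8·342/55=-252/55
M: M0=0, M1=-252/55, M2=342/55, M3=0
seg 0: a=1, c=M0/2=0, d=(M1−M0)/(6·1)=-42/55, b=Δ0−h0·(2M0+M1)/6=152/55
seg 1: a=3, c=M1/2=-126/55, d=(M2−M1)/(6·3)=3/5, b=Δ1−h1·(2M1+M2)/6=26/55
seg 2: a=0, c=M2/2=171/55, d=(M3−M2)/(6·1)=-57/55, b=Δ2−h2·(2M2+M3)/6=161/55
t_q=1/4 → seg 0, τ=1/4; S=1+152/55·τ+0·τ²+-42/55·τ³=591/352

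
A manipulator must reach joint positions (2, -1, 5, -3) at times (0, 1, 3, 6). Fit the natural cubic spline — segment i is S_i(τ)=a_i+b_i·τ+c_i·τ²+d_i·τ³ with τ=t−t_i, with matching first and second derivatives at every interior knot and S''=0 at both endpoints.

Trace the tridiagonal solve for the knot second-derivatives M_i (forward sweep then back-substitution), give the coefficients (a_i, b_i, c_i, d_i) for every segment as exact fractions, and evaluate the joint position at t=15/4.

Δ: Δ0=-3, Δ1=3, Δ2=-8/3
row 1: diag=6, rhs=36; c'=1/3, d'=6
row 2: denom=10−2·1/3=28/3; d'=(-34−2·6)/(28/3)=-69/14
back: M2=-69/14
back: M1=6−1/3·-69/14=107/14
M: M0=0, M1=107/14, M2=-69/14, M3=0
seg 0: a=2, c=M0/2=0, d=(M1−M0)/(6·1)=107/84, b=Δ0−h0·(2M0+M1)/6=-359/84
seg 1: a=-1, c=M1/2=107/28, d=(M2−M1)/(6·2)=-22/21, b=Δ1−h1·(2M1+M2)/6=-19/42
seg 2: a=5, c=M2/2=-69/28, d=(M3−M2)/(6·3)=23/84, b=Δ2−h2·(2M2+M3)/6=95/42
t_q=15/4 → seg 2, τ=3/4; S=5+95/42·τ+-69/28·τ²+23/84·τ³=1389/256

  seg 0: a=2 b=-359/84 c=0 d=107/84
  seg 1: a=-1 b=-19/42 c=107/28 d=-22/21
  seg 2: a=5 b=95/42 c=-69/28 d=23/84
S(15/4) = 1389/256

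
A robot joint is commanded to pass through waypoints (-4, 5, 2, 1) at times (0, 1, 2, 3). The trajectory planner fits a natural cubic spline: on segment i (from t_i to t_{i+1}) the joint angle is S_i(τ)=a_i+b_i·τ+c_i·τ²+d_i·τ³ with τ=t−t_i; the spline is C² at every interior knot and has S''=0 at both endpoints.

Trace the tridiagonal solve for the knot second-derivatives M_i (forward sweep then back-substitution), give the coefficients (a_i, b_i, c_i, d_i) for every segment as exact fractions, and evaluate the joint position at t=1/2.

  seg 0: a=-4 b=37/3 c=0 d=-10/3
  seg 1: a=5 b=7/3 c=-10 d=14/3
  seg 2: a=2 b=-11/3 c=4 d=-4/3
S(1/2) = 7/4

Δ: Δ0=9, Δ1=-3, Δ2=-1
row 1: diag=4, rhs=-72; c'=1/4, d'=-18
row 2: denom=4−1·1/4=15/4; d'=(12−1·-18)/(15/4)=8
back: M2=8
back: M1=-18−1/4·8=-20
M: M0=0, M1=-20, M2=8, M3=0
seg 0: a=-4, c=M0/2=0, d=(M1−M0)/(6·1)=-10/3, b=Δ0−h0·(2M0+M1)/6=37/3
seg 1: a=5, c=M1/2=-10, d=(M2−M1)/(6·1)=14/3, b=Δ1−h1·(2M1+M2)/6=7/3
seg 2: a=2, c=M2/2=4, d=(M3−M2)/(6·1)=-4/3, b=Δ2−h2·(2M2+M3)/6=-11/3
t_q=1/2 → seg 0, τ=1/2; S=-4+37/3·τ+0·τ²+-10/3·τ³=7/4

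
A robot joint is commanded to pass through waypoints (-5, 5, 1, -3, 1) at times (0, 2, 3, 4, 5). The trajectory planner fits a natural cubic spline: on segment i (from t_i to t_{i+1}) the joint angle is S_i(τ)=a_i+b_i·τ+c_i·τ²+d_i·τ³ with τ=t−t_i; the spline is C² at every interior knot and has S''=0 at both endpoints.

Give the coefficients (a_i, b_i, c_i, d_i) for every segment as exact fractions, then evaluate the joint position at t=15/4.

Δ: Δ0=5, Δ1=-4, Δ2=-4, Δ3=4
row 1: diag=6, rhs=-54; c'=1/6, d'=-9
row 2: denom=4−1·1/6=23/6; d'=(0−1·-9)/(23/6)=54/23
row 3: denom=4−1·6/23=86/23; d'=(48−1·54/23)/(86/23)=525/43
back: M3=525/43
back: M2=54/23−6/23·525/43=-36/43
back: M1=-9−1/6·-36/43=-381/43
M: M0=0, M1=-381/43, M2=-36/43, M3=525/43, M4=0
seg 0: a=-5, c=M0/2=0, d=(M1−M0)/(6·2)=-127/172, b=Δ0−h0·(2M0+M1)/6=342/43
seg 1: a=5, c=M1/2=-381/86, d=(M2−M1)/(6·1)=115/86, b=Δ1−h1·(2M1+M2)/6=-39/43
seg 2: a=1, c=M2/2=-18/43, d=(M3−M2)/(6·1)=187/86, b=Δ2−h2·(2M2+M3)/6=-495/86
seg 3: a=-3, c=M3/2=525/86, d=(M4−M3)/(6·1)=-175/86, b=Δ3−h3·(2M3+M4)/6=-3/43
t_q=15/4 → seg 2, τ=3/4; S=1+-495/86·τ+-18/43·τ²+187/86·τ³=-14503/5504

  seg 0: a=-5 b=342/43 c=0 d=-127/172
  seg 1: a=5 b=-39/43 c=-381/86 d=115/86
  seg 2: a=1 b=-495/86 c=-18/43 d=187/86
  seg 3: a=-3 b=-3/43 c=525/86 d=-175/86
S(15/4) = -14503/5504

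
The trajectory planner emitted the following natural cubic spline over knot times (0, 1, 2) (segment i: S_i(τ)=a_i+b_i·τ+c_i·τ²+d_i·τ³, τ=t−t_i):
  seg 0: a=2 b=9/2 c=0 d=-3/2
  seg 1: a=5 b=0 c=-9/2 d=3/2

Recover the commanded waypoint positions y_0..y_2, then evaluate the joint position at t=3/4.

y_0=2 y_1=5 y_2=2
S(3/4) = 607/128

y_0 = S_0(0) = a_0 = 2
y_1 = S_1(0) = a_1 = 5
y_2 = S_1(1) = 2
t_q=3/4 is in segment 0 (τ=3/4); S_0(τ)=607/128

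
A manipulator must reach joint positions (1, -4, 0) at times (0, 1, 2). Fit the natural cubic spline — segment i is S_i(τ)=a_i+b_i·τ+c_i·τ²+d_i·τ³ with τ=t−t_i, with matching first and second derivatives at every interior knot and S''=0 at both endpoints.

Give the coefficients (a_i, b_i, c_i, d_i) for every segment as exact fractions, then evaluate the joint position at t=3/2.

  seg 0: a=1 b=-29/4 c=0 d=9/4
  seg 1: a=-4 b=-1/2 c=27/4 d=-9/4
S(3/2) = -91/32

Δ: Δ0=-5, Δ1=4
row 1: diag=4, rhs=54; c'=1/4, d'=27/2
back: M1=27/2
M: M0=0, M1=27/2, M2=0
seg 0: a=1, c=M0/2=0, d=(M1−M0)/(6·1)=9/4, b=Δ0−h0·(2M0+M1)/6=-29/4
seg 1: a=-4, c=M1/2=27/4, d=(M2−M1)/(6·1)=-9/4, b=Δ1−h1·(2M1+M2)/6=-1/2
t_q=3/2 → seg 1, τ=1/2; S=-4+-1/2·τ+27/4·τ²+-9/4·τ³=-91/32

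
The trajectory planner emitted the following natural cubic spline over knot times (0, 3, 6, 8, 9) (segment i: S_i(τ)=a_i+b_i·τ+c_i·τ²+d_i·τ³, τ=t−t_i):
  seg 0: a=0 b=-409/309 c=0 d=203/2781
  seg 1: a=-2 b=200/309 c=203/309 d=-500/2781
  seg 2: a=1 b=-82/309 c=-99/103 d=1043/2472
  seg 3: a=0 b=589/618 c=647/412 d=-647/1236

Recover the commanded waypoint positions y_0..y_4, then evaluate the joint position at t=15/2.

y_0=0 y_1=-2 y_2=1 y_3=0 y_4=2
S(15/2) = -901/6592

y_0 = S_0(0) = a_0 = 0
y_1 = S_1(0) = a_1 = -2
y_2 = S_2(0) = a_2 = 1
y_3 = S_3(0) = a_3 = 0
y_4 = S_3(1) = 2
t_q=15/2 is in segment 2 (τ=3/2); S_2(τ)=-901/6592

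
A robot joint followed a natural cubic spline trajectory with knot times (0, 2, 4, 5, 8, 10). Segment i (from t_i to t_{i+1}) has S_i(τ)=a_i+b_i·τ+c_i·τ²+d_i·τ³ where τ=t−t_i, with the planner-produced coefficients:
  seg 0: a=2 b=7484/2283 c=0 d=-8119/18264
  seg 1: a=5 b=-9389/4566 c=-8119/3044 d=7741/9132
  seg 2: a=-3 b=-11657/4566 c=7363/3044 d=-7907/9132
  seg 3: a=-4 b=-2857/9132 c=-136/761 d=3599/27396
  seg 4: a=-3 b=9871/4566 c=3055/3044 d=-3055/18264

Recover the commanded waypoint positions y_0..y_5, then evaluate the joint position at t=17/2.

y_0=2 y_1=5 y_2=-3 y_3=-4 y_4=-3 y_5=4
S(17/2) = -82265/48704

y_0 = S_0(0) = a_0 = 2
y_1 = S_1(0) = a_1 = 5
y_2 = S_2(0) = a_2 = -3
y_3 = S_3(0) = a_3 = -4
y_4 = S_4(0) = a_4 = -3
y_5 = S_4(2) = 4
t_q=17/2 is in segment 4 (τ=1/2); S_4(τ)=-82265/48704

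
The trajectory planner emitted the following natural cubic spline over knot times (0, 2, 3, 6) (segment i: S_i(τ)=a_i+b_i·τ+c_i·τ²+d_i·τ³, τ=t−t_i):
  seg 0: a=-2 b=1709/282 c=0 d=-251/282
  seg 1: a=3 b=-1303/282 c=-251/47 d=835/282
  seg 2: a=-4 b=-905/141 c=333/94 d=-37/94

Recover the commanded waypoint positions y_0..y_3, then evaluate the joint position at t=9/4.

y_0 = S_0(0) = a_0 = -2
y_1 = S_1(0) = a_1 = 3
y_2 = S_2(0) = a_2 = -4
y_3 = S_2(3) = -2
t_q=9/4 is in segment 1 (τ=1/4); S_1(τ)=9369/6016

y_0=-2 y_1=3 y_2=-4 y_3=-2
S(9/4) = 9369/6016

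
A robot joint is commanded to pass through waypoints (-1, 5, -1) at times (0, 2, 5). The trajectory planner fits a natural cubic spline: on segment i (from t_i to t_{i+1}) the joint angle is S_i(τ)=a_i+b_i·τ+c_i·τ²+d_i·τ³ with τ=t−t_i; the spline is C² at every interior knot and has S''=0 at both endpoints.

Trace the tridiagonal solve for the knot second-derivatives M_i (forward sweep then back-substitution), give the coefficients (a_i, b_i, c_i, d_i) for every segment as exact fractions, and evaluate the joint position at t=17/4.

  seg 0: a=-1 b=4 c=0 d=-1/4
  seg 1: a=5 b=1 c=-3/2 d=1/6
S(17/4) = 199/128

Δ: Δ0=3, Δ1=-2
row 1: diag=10, rhs=-30; c'=3/10, d'=-3
back: M1=-3
M: M0=0, M1=-3, M2=0
seg 0: a=-1, c=M0/2=0, d=(M1−M0)/(6·2)=-1/4, b=Δ0−h0·(2M0+M1)/6=4
seg 1: a=5, c=M1/2=-3/2, d=(M2−M1)/(6·3)=1/6, b=Δ1−h1·(2M1+M2)/6=1
t_q=17/4 → seg 1, τ=9/4; S=5+1·τ+-3/2·τ²+1/6·τ³=199/128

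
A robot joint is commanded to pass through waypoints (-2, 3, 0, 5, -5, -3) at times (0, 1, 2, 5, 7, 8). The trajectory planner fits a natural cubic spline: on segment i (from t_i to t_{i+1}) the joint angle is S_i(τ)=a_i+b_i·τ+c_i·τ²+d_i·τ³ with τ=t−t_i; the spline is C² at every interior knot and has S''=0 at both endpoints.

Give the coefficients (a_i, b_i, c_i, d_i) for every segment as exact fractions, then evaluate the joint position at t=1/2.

  seg 0: a=-2 b=16763/2280 c=0 d=-5363/2280
  seg 1: a=3 b=337/1140 c=-5363/760 d=1715/456
  seg 2: a=0 b=-5779/2280 c=803/190 d=-6443/6840
  seg 3: a=5 b=-595/228 c=-3231/760 d=871/570
  seg 4: a=-5 b=-1457/1140 c=3737/760 d=-3737/2280
S(1/2) = 8403/6080

Δ: Δ0=5, Δ1=-3, Δ2=5/3, Δ3=-5, Δ4=2
row 1: diag=4, rhs=-48; c'=1/4, d'=-12
row 2: denom=8−1·1/4=31/4; d'=(28−1·-12)/(31/4)=160/31
row 3: denom=10−3·12/31=274/31; d'=(-40−3·160/31)/(274/31)=-860/137
row 4: denom=6−2·31/137=760/137; d'=(42−2·-860/137)/(760/137)=3737/380
back: M4=3737/380
back: M3=-860/137−31/137·3737/380=-3231/380
back: M2=160/31−12/31·-3231/380=803/95
back: M1=-12−1/4·803/95=-5363/380
M: M0=0, M1=-5363/380, M2=803/95, M3=-3231/380, M4=3737/380, M5=0
seg 0: a=-2, c=M0/2=0, d=(M1−M0)/(6·1)=-5363/2280, b=Δ0−h0·(2M0+M1)/6=16763/2280
seg 1: a=3, c=M1/2=-5363/760, d=(M2−M1)/(6·1)=1715/456, b=Δ1−h1·(2M1+M2)/6=337/1140
seg 2: a=0, c=M2/2=803/190, d=(M3−M2)/(6·3)=-6443/6840, b=Δ2−h2·(2M2+M3)/6=-5779/2280
seg 3: a=5, c=M3/2=-3231/760, d=(M4−M3)/(6·2)=871/570, b=Δ3−h3·(2M3+M4)/6=-595/228
seg 4: a=-5, c=M4/2=3737/760, d=(M5−M4)/(6·1)=-3737/2280, b=Δ4−h4·(2M4+M5)/6=-1457/1140
t_q=1/2 → seg 0, τ=1/2; S=-2+16763/2280·τ+0·τ²+-5363/2280·τ³=8403/6080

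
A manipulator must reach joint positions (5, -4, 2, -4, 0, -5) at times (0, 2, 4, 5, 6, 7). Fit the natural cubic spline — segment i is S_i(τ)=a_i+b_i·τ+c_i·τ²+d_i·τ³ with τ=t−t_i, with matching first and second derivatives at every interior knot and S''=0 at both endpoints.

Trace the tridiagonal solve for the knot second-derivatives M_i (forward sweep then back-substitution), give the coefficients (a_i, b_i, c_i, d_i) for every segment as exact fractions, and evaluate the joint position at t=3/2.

Δ: Δ0=-9/2, Δ1=3, Δ2=-6, Δ3=4, Δ4=-5
row 1: diag=8, rhs=45; c'=1/4, d'=45/8
row 2: denom=6−2·1/4=11/2; d'=(-54−2·45/8)/(11/2)=-261/22
row 3: denom=4−1·2/11=42/11; d'=(60−1·-261/22)/(42/11)=527/28
row 4: denom=4−1·11/42=157/42; d'=(-54−1·527/28)/(157/42)=-6117/314
back: M4=-6117/314
back: M3=527/28−11/42·-6117/314=3756/157
back: M2=-261/22−2/11·3756/157=-5091/314
back: M1=45/8−1/4·-5091/314=3039/314
M: M0=0, M1=3039/314, M2=-5091/314, M3=3756/157, M4=-6117/314, M5=0
seg 0: a=5, c=M0/2=0, d=(M1−M0)/(6·2)=1013/1256, b=Δ0−h0·(2M0+M1)/6=-1213/157
seg 1: a=-4, c=M1/2=3039/628, d=(M2−M1)/(6·2)=-1355/628, b=Δ1−h1·(2M1+M2)/6=613/314
seg 2: a=2, c=M2/2=-5091/628, d=(M3−M2)/(6·1)=4201/628, b=Δ2−h2·(2M2+M3)/6=-1439/314
seg 3: a=-4, c=M3/2=1878/157, d=(M4−M3)/(6·1)=-4543/628, b=Δ3−h3·(2M3+M4)/6=-457/628
seg 4: a=0, c=M4/2=-6117/628, d=(M5−M4)/(6·1)=2039/628, b=Δ4−h4·(2M4+M5)/6=469/314
t_q=3/2 → seg 0, τ=3/2; S=5+-1213/157·τ+0·τ²+1013/1256·τ³=-38857/10048

  seg 0: a=5 b=-1213/157 c=0 d=1013/1256
  seg 1: a=-4 b=613/314 c=3039/628 d=-1355/628
  seg 2: a=2 b=-1439/314 c=-5091/628 d=4201/628
  seg 3: a=-4 b=-457/628 c=1878/157 d=-4543/628
  seg 4: a=0 b=469/314 c=-6117/628 d=2039/628
S(3/2) = -38857/10048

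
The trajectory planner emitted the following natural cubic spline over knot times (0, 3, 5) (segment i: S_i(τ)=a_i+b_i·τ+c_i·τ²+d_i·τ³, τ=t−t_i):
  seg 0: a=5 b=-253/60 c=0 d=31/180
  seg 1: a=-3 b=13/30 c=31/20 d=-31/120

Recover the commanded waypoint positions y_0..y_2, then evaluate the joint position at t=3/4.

y_0=5 y_1=-3 y_2=2
S(3/4) = 489/256

y_0 = S_0(0) = a_0 = 5
y_1 = S_1(0) = a_1 = -3
y_2 = S_1(2) = 2
t_q=3/4 is in segment 0 (τ=3/4); S_0(τ)=489/256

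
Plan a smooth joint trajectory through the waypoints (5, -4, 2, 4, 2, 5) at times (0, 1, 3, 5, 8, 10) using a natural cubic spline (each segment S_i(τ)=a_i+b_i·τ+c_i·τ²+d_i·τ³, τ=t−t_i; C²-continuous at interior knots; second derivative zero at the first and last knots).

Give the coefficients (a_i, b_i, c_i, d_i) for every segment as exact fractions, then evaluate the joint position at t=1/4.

Δ: Δ0=-9, Δ1=3, Δ2=1, Δ3=-2/3, Δ4=3/2
row 1: diag=6, rhs=72; c'=1/3, d'=12
row 2: denom=8−2·1/3=22/3; d'=(-12−2·12)/(22/3)=-54/11
row 3: denom=10−2·3/11=104/11; d'=(-10−2·-54/11)/(104/11)=-1/52
row 4: denom=10−3·33/104=941/104; d'=(13−3·-1/52)/(941/104)=1358/941
back: M4=1358/941
back: M3=-1/52−33/104·1358/941=-449/941
back: M2=-54/11−3/11·-449/941=-4497/941
back: M1=12−1/3·-4497/941=12791/941
M: M0=0, M1=12791/941, M2=-4497/941, M3=-449/941, M4=1358/941, M5=0
seg 0: a=5, c=M0/2=0, d=(M1−M0)/(6·1)=12791/5646, b=Δ0−h0·(2M0+M1)/6=-63605/5646
seg 1: a=-4, c=M1/2=12791/1882, d=(M2−M1)/(6·2)=-4322/2823, b=Δ1−h1·(2M1+M2)/6=-12616/2823
seg 2: a=2, c=M2/2=-4497/1882, d=(M3−M2)/(6·2)=1012/2823, b=Δ2−h2·(2M2+M3)/6=12266/2823
seg 3: a=4, c=M3/2=-449/1882, d=(M4−M3)/(6·3)=1807/16938, b=Δ3−h3·(2M3+M4)/6=-2572/2823
seg 4: a=2, c=M4/2=679/941, d=(M5−M4)/(6·2)=-679/5646, b=Δ4−h4·(2M4+M5)/6=3037/5646
t_q=1/4 → seg 0, τ=1/4; S=5+-63605/5646·τ+0·τ²+12791/5646·τ³=267277/120448

  seg 0: a=5 b=-63605/5646 c=0 d=12791/5646
  seg 1: a=-4 b=-12616/2823 c=12791/1882 d=-4322/2823
  seg 2: a=2 b=12266/2823 c=-4497/1882 d=1012/2823
  seg 3: a=4 b=-2572/2823 c=-449/1882 d=1807/16938
  seg 4: a=2 b=3037/5646 c=679/941 d=-679/5646
S(1/4) = 267277/120448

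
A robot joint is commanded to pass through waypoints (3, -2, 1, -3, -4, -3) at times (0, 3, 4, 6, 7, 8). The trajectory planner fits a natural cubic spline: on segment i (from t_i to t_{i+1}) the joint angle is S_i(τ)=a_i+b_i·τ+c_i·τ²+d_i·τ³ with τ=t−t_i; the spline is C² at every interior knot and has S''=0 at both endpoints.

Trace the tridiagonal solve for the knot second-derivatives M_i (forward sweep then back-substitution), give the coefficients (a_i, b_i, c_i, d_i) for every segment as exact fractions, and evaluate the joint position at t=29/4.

Δ: Δ0=-5/3, Δ1=3, Δ2=-2, Δ3=-1, Δ4=1
row 1: diag=8, rhs=28; c'=1/8, d'=7/2
row 2: denom=6−1·1/8=47/8; d'=(-30−1·7/2)/(47/8)=-268/47
row 3: denom=6−2·16/47=250/47; d'=(6−2·-268/47)/(250/47)=409/125
row 4: denom=4−1·47/250=953/250; d'=(12−1·409/125)/(953/250)=2182/953
back: M4=2182/953
back: M3=409/125−47/250·2182/953=2708/953
back: M2=-268/47−16/47·2708/953=-6356/953
back: M1=7/2−1/8·-6356/953=4130/953
M: M0=0, M1=4130/953, M2=-6356/953, M3=2708/953, M4=2182/953, M5=0
seg 0: a=3, c=M0/2=0, d=(M1−M0)/(6·3)=2065/8577, b=Δ0−h0·(2M0+M1)/6=-10960/2859
seg 1: a=-2, c=M1/2=2065/953, d=(M2−M1)/(6·1)=-5243/2859, b=Δ1−h1·(2M1+M2)/6=7625/2859
seg 2: a=1, c=M2/2=-3178/953, d=(M3−M2)/(6·2)=2266/2859, b=Δ2−h2·(2M2+M3)/6=4286/2859
seg 3: a=-3, c=M3/2=1354/953, d=(M4−M3)/(6·1)=-263/2859, b=Δ3−h3·(2M3+M4)/6=-6658/2859
seg 4: a=-4, c=M4/2=1091/953, d=(M5−M4)/(6·1)=-1091/2859, b=Δ4−h4·(2M4+M5)/6=677/2859
t_q=29/4 → seg 4, τ=1/4; S=-4+677/2859·τ+1091/953·τ²+-1091/2859·τ³=-236357/60992

  seg 0: a=3 b=-10960/2859 c=0 d=2065/8577
  seg 1: a=-2 b=7625/2859 c=2065/953 d=-5243/2859
  seg 2: a=1 b=4286/2859 c=-3178/953 d=2266/2859
  seg 3: a=-3 b=-6658/2859 c=1354/953 d=-263/2859
  seg 4: a=-4 b=677/2859 c=1091/953 d=-1091/2859
S(29/4) = -236357/60992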